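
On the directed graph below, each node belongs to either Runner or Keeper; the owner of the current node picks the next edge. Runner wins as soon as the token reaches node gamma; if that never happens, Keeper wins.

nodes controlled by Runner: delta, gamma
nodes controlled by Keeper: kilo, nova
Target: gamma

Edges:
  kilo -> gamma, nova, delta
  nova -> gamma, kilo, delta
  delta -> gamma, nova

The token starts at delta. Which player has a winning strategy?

A0 = {gamma}
A1: add {delta} — delta (Runner) has delta→gamma.
A2 = A1; e.g. kilo (Keeper) can still go to nova. Fixed point.
delta ∈ A1, so Runner can force the target.

Runner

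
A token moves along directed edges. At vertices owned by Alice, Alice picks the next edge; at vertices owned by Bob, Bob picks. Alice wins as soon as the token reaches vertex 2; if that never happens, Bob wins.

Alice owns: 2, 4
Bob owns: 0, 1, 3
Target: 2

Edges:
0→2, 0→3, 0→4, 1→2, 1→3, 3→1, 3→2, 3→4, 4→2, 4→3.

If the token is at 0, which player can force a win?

Bob

A0 = {2}
A1: add {4} — 4 (Alice) has 4→2.
A2 = A1; e.g. 0 (Bob) can still go to 3. Fixed point.
0 never enters the attractor, so Bob can avoid the target forever.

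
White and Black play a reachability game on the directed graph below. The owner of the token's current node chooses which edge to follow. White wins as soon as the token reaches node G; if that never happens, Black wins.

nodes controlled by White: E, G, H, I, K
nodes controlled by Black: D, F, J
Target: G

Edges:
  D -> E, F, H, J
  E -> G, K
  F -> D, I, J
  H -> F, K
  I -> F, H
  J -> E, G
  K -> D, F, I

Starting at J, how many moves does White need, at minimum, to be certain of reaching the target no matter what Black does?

2

A0 = {G}
A1: add {E} — E (White) has E→G.
A2: add {J} — J (Black): all of {E, G} already in.
A3 = A2; e.g. D (Black) can still go to F. Fixed point.
J enters the attractor at level 2, so White can force the target in 2 moves from there.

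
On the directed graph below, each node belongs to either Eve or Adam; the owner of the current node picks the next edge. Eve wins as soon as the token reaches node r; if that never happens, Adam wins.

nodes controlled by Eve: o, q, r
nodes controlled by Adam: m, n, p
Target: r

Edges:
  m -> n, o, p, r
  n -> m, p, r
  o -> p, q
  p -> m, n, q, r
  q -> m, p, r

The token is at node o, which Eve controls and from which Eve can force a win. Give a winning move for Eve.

q

A0 = {r}
A1: add {q} — q (Eve) has q→r.
A2: add {o} — o (Eve) has o→q.
A3 = A2; e.g. m (Adam) can still go to n. Fixed point.
From o, successor q is in the attractor (rank 1); the other successor p is not.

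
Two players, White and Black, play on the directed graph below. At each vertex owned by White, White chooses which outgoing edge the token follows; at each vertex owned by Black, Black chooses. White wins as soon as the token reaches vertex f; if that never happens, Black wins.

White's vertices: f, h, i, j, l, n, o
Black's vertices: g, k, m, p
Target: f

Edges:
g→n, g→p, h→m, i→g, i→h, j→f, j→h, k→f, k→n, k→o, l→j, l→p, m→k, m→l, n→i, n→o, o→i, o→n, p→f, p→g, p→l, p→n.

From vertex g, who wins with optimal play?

A0 = {f}
A1: add {j} — j (White) has j→f.
A2: add {l} — l (White) has l→j.
A3 = A2; e.g. g (Black) can still go to n. Fixed point.
g never enters the attractor, so Black can avoid the target forever.

Black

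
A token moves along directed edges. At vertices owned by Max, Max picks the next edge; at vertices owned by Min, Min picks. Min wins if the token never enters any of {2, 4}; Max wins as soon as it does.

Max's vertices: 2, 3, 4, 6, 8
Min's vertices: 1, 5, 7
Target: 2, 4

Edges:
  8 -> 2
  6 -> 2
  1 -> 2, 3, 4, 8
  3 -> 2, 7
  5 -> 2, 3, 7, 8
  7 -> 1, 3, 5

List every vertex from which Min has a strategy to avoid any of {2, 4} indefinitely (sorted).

5, 7

A0 = {2, 4}
A1: add {3, 6, 8} — 3 (Max) has 3→2; 6 (Max) has 6→2; 8 (Max) has 8→2.
A2: add {1} — 1 (Min): all of {2, 3, 4, 8} already in.
A3 = A2; e.g. 5 (Min) can still go to 7. Fixed point.
Max's attractor = {1, 2, 3, 4, 6, 8}; Min avoids the target exactly from the complement.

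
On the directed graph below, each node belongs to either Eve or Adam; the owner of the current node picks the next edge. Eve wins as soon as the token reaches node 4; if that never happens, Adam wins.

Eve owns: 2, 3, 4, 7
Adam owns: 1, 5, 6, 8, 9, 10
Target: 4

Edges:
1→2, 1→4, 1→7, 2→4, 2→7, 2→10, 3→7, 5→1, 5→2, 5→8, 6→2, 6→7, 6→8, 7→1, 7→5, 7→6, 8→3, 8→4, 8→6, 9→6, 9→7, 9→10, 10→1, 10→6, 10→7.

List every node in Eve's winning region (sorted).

A0 = {4}
A1: add {2} — 2 (Eve) has 2→4.
A2 = A1; e.g. 1 (Adam) can still go to 7. Fixed point.
Eve's winning region = {2, 4}.

2, 4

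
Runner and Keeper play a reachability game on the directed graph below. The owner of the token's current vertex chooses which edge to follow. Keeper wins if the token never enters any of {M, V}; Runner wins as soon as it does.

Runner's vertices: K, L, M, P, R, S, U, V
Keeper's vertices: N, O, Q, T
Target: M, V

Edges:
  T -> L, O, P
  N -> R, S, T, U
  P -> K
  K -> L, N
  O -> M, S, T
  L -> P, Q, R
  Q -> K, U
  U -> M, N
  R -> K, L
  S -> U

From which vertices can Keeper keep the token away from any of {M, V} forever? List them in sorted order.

A0 = {M, V}
A1: add {U} — U (Runner) has U→M.
A2: add {S} — S (Runner) has S→U.
A3 = A2; e.g. K (Runner) has no edge into A2. Fixed point.
Runner's attractor = {M, S, U, V}; Keeper avoids the target exactly from the complement.

K, L, N, O, P, Q, R, T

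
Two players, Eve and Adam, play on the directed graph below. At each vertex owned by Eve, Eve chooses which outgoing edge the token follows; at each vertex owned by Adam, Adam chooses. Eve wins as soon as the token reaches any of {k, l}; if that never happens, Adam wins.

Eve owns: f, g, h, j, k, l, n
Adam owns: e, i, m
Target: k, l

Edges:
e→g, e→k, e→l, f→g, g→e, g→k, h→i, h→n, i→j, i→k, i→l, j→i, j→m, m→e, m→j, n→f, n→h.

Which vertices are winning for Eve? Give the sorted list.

e, f, g, h, k, l, n

A0 = {k, l}
A1: add {g} — g (Eve) has g→k.
A2: add {e, f} — e (Adam): all of {g, k, l} already in; f (Eve) has f→g.
A3: add {n} — n (Eve) has n→f.
A4: add {h} — h (Eve) has h→n.
A5 = A4; e.g. i (Adam) can still go to j. Fixed point.
Eve's winning region = {e, f, g, h, k, l, n}.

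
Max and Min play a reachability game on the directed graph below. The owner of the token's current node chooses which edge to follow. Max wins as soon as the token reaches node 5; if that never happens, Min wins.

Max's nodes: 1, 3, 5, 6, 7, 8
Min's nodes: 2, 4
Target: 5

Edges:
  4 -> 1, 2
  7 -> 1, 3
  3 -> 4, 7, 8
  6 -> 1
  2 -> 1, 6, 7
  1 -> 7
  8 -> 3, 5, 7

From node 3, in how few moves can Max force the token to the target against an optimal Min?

2

A0 = {5}
A1: add {8} — 8 (Max) has 8→5.
A2: add {3} — 3 (Max) has 3→8.
3 enters the attractor at level 2, so Max can force the target in 2 moves from there.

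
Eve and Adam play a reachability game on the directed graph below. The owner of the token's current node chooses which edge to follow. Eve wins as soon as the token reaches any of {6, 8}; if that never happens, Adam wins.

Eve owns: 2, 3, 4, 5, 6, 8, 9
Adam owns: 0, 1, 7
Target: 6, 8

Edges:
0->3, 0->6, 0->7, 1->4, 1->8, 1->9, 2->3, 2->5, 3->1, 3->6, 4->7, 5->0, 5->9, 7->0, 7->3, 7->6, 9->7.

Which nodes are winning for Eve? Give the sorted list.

A0 = {6, 8}
A1: add {3} — 3 (Eve) has 3→6.
A2: add {2} — 2 (Eve) has 2→3.
A3 = A2; e.g. 0 (Adam) can still go to 7. Fixed point.
Eve's winning region = {2, 3, 6, 8}.

2, 3, 6, 8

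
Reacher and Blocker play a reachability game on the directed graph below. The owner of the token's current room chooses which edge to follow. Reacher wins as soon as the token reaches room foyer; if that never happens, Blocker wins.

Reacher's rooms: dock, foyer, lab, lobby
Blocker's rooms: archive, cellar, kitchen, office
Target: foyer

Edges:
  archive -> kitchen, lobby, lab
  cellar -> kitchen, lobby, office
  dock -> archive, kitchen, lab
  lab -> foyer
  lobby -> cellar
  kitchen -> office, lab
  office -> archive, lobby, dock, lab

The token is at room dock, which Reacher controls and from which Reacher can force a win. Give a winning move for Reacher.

lab

A0 = {foyer}
A1: add {lab} — lab (Reacher) has lab→foyer.
A2: add {dock} — dock (Reacher) has dock→lab.
A3 = A2; e.g. archive (Blocker) can still go to kitchen. Fixed point.
From dock, successor lab is in the attractor (rank 1); the other successors archive, kitchen are not.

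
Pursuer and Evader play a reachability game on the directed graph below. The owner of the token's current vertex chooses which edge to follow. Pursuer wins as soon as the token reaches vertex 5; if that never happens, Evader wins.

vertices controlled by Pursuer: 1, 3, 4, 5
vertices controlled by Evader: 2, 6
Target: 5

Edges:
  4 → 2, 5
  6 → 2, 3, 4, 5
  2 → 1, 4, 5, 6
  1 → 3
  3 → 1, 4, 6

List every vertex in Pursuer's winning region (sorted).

1, 3, 4, 5

A0 = {5}
A1: add {4} — 4 (Pursuer) has 4→5.
A2: add {3} — 3 (Pursuer) has 3→4.
A3: add {1} — 1 (Pursuer) has 1→3.
A4 = A3; e.g. 2 (Evader) can still go to 6. Fixed point.
Pursuer's winning region = {1, 3, 4, 5}.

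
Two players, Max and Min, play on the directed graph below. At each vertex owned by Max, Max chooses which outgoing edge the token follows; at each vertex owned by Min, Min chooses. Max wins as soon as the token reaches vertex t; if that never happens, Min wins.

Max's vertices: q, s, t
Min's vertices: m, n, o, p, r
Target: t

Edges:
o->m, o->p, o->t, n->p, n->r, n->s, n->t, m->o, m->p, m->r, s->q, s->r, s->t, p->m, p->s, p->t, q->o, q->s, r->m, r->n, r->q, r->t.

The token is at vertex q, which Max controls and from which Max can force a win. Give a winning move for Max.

A0 = {t}
A1: add {s} — s (Max) has s→t.
A2: add {q} — q (Max) has q→s.
A3 = A2; e.g. m (Min) can still go to o. Fixed point.
From q, successor s is in the attractor (rank 1); the other successor o is not.

s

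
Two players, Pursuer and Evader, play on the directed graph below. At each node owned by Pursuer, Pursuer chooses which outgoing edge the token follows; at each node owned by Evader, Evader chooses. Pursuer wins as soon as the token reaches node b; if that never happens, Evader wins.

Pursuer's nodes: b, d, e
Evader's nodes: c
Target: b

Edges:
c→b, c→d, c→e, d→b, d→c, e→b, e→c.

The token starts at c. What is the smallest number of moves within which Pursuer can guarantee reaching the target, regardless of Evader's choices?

A0 = {b}
A1: add {d, e} — d (Pursuer) has d→b; e (Pursuer) has e→b.
A2: add {c} — c (Evader): all of {b, d, e} already in.
A2 = all vertices. Fixed point.
c enters the attractor at level 2, so Pursuer can force the target in 2 moves from there.

2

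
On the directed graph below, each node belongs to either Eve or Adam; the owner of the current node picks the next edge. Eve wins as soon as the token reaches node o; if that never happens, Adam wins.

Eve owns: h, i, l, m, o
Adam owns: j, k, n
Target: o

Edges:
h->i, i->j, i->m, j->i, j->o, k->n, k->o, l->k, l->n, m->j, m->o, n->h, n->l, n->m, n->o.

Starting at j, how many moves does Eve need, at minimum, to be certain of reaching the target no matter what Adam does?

A0 = {o}
A1: add {m} — m (Eve) has m→o.
A2: add {i} — i (Eve) has i→m.
A3: add {h, j} — h (Eve) has h→i; j (Adam): all of {i, o} already in.
A4 = A3; e.g. k (Adam) can still go to n. Fixed point.
j enters the attractor at level 3, so Eve can force the target in 3 moves from there.

3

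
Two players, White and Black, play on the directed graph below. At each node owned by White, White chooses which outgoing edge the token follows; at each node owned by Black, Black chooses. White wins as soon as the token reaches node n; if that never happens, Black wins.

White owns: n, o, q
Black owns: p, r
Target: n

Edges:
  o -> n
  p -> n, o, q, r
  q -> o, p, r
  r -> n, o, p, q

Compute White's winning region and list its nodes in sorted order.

n, o, q

A0 = {n}
A1: add {o} — o (White) has o→n.
A2: add {q} — q (White) has q→o.
A3 = A2; e.g. p (Black) can still go to r. Fixed point.
White's winning region = {n, o, q}.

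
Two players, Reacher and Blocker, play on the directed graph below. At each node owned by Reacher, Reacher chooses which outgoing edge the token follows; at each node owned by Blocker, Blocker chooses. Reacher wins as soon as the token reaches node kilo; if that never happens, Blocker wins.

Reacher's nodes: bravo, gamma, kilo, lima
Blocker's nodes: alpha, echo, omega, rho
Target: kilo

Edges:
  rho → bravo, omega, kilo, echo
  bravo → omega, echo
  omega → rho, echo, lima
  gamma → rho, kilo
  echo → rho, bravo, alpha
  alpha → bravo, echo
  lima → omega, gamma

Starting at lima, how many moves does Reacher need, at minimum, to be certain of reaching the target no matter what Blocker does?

2

A0 = {kilo}
A1: add {gamma} — gamma (Reacher) has gamma→kilo.
A2: add {lima} — lima (Reacher) has lima→gamma.
A3 = A2; e.g. rho (Blocker) can still go to bravo. Fixed point.
lima enters the attractor at level 2, so Reacher can force the target in 2 moves from there.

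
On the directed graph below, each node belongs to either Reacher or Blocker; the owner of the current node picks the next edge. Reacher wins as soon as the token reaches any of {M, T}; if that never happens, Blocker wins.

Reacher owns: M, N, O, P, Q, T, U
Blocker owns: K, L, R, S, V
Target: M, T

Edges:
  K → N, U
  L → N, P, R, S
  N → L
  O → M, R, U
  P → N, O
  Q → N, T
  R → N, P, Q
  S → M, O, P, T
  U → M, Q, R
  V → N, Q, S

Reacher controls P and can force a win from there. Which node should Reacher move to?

A0 = {M, T}
A1: add {O, Q, U} — O (Reacher) has O→M; Q (Reacher) has Q→T; U (Reacher) has U→M.
A2: add {P} — P (Reacher) has P→O.
A3: add {S} — S (Blocker): all of {M, O, P, T} already in.
A4 = A3; e.g. K (Blocker) can still go to N. Fixed point.
From P, successor O is in the attractor (rank 1); the other successor N is not.

O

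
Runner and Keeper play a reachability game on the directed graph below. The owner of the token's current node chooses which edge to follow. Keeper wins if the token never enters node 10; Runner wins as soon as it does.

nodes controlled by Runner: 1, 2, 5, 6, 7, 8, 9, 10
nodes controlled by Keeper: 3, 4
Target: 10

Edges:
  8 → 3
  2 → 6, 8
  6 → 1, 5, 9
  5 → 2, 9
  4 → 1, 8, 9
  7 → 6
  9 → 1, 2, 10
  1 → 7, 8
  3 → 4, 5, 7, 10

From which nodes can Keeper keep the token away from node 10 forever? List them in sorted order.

A0 = {10}
A1: add {9} — 9 (Runner) has 9→10.
A2: add {5, 6} — 5 (Runner) has 5→9; 6 (Runner) has 6→9.
A3: add {2, 7} — 2 (Runner) has 2→6; 7 (Runner) has 7→6.
A4: add {1} — 1 (Runner) has 1→7.
A5 = A4; e.g. 3 (Keeper) can still go to 4. Fixed point.
Runner's attractor = {1, 2, 5, 6, 7, 9, 10}; Keeper avoids the target exactly from the complement.

3, 4, 8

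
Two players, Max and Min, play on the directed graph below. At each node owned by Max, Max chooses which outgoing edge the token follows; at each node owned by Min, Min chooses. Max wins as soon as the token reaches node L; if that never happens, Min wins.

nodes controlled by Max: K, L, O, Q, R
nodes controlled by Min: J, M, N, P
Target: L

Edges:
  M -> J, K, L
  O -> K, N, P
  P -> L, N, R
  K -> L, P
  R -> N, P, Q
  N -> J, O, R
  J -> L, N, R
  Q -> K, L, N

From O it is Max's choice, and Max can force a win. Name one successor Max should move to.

A0 = {L}
A1: add {K, Q} — K (Max) has K→L; Q (Max) has Q→L.
A2: add {O, R} — O (Max) has O→K; R (Max) has R→Q.
A3 = A2; e.g. J (Min) can still go to N. Fixed point.
From O, successor K is in the attractor (rank 1); the other successors N, P are not.

K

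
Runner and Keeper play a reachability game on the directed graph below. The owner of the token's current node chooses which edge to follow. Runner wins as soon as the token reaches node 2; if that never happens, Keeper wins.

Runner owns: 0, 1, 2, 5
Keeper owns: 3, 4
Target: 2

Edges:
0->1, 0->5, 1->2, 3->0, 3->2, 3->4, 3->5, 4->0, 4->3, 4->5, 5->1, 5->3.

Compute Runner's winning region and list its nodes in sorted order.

A0 = {2}
A1: add {1} — 1 (Runner) has 1→2.
A2: add {0, 5} — 0 (Runner) has 0→1; 5 (Runner) has 5→1.
A3 = A2; e.g. 3 (Keeper) can still go to 4. Fixed point.
Runner's winning region = {0, 1, 2, 5}.

0, 1, 2, 5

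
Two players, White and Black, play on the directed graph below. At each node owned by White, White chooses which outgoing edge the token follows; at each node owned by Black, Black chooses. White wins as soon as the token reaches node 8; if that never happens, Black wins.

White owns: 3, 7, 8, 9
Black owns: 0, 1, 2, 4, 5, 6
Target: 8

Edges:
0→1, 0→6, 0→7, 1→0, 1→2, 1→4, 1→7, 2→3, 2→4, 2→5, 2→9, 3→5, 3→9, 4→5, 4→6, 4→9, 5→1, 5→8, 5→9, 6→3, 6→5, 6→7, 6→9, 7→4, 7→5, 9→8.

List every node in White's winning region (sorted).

3, 8, 9

A0 = {8}
A1: add {9} — 9 (White) has 9→8.
A2: add {3} — 3 (White) has 3→9.
A3 = A2; e.g. 0 (Black) can still go to 1. Fixed point.
White's winning region = {3, 8, 9}.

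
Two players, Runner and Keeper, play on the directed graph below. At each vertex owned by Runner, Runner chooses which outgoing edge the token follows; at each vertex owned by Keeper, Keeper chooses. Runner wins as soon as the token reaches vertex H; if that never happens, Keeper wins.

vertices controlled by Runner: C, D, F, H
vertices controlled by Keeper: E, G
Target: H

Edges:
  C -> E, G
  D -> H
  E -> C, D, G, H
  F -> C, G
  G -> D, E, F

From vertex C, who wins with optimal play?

Keeper

A0 = {H}
A1: add {D} — D (Runner) has D→H.
A2 = A1; e.g. C (Runner) has no edge into A1. Fixed point.
C never enters the attractor, so Keeper can avoid the target forever.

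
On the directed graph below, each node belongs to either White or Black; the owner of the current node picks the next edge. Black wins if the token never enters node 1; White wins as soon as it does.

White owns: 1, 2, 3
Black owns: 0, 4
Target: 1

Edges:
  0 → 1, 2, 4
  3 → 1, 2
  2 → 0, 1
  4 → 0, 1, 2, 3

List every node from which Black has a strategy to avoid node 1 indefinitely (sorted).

0, 4

A0 = {1}
A1: add {2, 3} — 2 (White) has 2→1; 3 (White) has 3→1.
A2 = A1; e.g. 0 (Black) can still go to 4. Fixed point.
White's attractor = {1, 2, 3}; Black avoids the target exactly from the complement.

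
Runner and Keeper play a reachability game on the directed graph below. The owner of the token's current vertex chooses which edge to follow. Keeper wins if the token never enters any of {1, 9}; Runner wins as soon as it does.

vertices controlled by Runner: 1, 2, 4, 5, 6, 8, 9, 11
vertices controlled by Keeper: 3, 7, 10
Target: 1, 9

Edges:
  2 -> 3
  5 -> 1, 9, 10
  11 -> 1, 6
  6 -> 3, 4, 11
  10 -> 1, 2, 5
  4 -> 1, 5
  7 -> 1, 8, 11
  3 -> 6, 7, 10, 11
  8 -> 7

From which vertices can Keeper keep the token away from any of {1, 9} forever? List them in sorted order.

2, 3, 7, 8, 10

A0 = {1, 9}
A1: add {4, 5, 11} — 4 (Runner) has 4→1; 5 (Runner) has 5→1; 11 (Runner) has 11→1.
A2: add {6} — 6 (Runner) has 6→4.
A3 = A2; e.g. 2 (Runner) has no edge into A2. Fixed point.
Runner's attractor = {1, 4, 5, 6, 9, 11}; Keeper avoids the target exactly from the complement.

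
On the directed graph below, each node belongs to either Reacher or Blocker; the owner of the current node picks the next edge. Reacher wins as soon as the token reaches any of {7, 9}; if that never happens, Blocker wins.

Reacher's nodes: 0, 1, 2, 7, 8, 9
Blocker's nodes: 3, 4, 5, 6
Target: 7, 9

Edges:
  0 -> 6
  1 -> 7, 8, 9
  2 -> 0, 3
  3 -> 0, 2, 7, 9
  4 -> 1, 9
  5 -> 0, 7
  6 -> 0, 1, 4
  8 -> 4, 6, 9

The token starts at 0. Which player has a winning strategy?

Blocker

A0 = {7, 9}
A1: add {1, 8} — 1 (Reacher) has 1→7; 8 (Reacher) has 8→9.
A2: add {4} — 4 (Blocker): all of {1, 9} already in.
A3 = A2; e.g. 0 (Reacher) has no edge into A2. Fixed point.
0 never enters the attractor, so Blocker can avoid the target forever.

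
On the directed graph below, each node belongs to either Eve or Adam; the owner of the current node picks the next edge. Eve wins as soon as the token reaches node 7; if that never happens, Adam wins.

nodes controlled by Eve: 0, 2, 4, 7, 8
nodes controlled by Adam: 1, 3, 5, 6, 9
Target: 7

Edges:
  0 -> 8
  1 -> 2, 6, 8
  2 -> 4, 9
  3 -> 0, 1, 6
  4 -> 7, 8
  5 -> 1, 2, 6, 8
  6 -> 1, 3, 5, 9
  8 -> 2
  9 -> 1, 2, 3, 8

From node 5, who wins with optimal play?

Adam

A0 = {7}
A1: add {4} — 4 (Eve) has 4→7.
A2: add {2} — 2 (Eve) has 2→4.
A3: add {8} — 8 (Eve) has 8→2.
A4: add {0} — 0 (Eve) has 0→8.
A5 = A4; e.g. 1 (Adam) can still go to 6. Fixed point.
5 never enters the attractor, so Adam can avoid the target forever.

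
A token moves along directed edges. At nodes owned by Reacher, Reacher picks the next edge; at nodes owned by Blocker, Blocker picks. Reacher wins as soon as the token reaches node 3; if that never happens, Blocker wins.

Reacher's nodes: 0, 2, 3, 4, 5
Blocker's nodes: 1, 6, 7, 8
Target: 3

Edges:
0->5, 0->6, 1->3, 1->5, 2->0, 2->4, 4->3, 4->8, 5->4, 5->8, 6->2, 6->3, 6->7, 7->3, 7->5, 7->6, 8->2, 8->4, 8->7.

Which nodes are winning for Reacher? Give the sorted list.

0, 1, 2, 3, 4, 5

A0 = {3}
A1: add {4} — 4 (Reacher) has 4→3.
A2: add {2, 5} — 2 (Reacher) has 2→4; 5 (Reacher) has 5→4.
A3: add {0, 1} — 0 (Reacher) has 0→5; 1 (Blocker): all of {3, 5} already in.
A4 = A3; e.g. 6 (Blocker) can still go to 7. Fixed point.
Reacher's winning region = {0, 1, 2, 3, 4, 5}.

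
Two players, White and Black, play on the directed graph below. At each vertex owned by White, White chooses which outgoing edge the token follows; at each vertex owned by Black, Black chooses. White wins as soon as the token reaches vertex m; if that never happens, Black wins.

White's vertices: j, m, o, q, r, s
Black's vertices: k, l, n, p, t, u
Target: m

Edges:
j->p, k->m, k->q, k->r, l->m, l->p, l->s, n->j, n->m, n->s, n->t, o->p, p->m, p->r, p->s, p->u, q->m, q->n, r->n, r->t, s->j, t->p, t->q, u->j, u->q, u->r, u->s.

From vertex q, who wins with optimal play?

A0 = {m}
A1: add {q} — q (White) has q→m.
A2 = A1; e.g. j (White) has no edge into A1. Fixed point.
q ∈ A1, so White can force the target.

White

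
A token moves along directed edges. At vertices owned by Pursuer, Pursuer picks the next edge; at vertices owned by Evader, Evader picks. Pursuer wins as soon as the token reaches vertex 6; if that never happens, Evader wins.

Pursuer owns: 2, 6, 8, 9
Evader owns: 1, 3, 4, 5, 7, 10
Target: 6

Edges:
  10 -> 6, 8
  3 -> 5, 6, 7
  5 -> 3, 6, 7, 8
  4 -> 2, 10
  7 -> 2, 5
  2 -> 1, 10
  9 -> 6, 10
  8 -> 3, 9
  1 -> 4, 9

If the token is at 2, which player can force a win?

A0 = {6}
A1: add {9} — 9 (Pursuer) has 9→6.
A2: add {8} — 8 (Pursuer) has 8→9.
A3: add {10} — 10 (Evader): all of {6, 8} already in.
A4: add {2} — 2 (Pursuer) has 2→10.
2 ∈ A4, so Pursuer can force the target.

Pursuer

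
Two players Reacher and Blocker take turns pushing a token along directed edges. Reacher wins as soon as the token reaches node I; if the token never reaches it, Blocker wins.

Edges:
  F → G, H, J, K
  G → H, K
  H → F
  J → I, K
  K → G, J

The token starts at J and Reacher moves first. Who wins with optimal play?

Track states (vertex, player-to-move).
A0 = {(I,Reacher), (I,Blocker)}
A1: add {(J,Reacher)}.
(J,Reacher) ∈ A1 ⇒ Reacher forces the target.

Reacher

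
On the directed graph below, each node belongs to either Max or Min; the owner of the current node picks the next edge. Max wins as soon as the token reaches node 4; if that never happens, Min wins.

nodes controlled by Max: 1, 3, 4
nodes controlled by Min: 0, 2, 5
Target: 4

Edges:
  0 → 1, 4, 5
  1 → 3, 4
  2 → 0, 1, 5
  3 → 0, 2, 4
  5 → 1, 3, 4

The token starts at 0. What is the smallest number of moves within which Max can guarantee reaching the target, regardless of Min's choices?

3

A0 = {4}
A1: add {1, 3} — 1 (Max) has 1→4; 3 (Max) has 3→4.
A2: add {5} — 5 (Min): all of {1, 3, 4} already in.
A3: add {0} — 0 (Min): all of {1, 4, 5} already in.
0 enters the attractor at level 3, so Max can force the target in 3 moves from there.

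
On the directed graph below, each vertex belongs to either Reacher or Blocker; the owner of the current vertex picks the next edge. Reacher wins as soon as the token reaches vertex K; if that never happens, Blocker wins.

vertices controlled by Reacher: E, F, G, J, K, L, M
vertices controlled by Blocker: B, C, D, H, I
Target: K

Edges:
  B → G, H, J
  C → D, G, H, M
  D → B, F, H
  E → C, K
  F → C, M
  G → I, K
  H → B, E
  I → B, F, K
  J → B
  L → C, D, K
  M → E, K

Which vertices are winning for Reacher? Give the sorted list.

E, F, G, K, L, M

A0 = {K}
A1: add {E, G, L, M} — E (Reacher) has E→K; G (Reacher) has G→K; L (Reacher) has L→K; M (Reacher) has M→K.
A2: add {F} — F (Reacher) has F→M.
A3 = A2; e.g. B (Blocker) can still go to H. Fixed point.
Reacher's winning region = {E, F, G, K, L, M}.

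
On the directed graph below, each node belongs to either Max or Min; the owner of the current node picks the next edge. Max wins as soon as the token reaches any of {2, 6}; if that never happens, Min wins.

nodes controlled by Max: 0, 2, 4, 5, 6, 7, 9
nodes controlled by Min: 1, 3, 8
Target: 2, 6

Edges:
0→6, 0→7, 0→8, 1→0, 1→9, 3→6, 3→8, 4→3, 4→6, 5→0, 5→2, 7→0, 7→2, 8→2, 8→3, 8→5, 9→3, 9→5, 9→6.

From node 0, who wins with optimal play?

Max

A0 = {2, 6}
A1: add {0, 4, 5, 7, 9} — 0 (Max) has 0→6; 4 (Max) has 4→6; 5 (Max) has 5→2; 7 (Max) has 7→2; 9 (Max) has 9→6.
0 ∈ A1, so Max can force the target.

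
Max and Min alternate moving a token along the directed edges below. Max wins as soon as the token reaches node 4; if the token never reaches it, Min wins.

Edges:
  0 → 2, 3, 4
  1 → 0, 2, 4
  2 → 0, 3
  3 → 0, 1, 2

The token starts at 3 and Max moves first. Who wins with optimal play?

Min

Track states (vertex, player-to-move).
A0 = {(4,Max), (4,Min)}
A1: add {(0,Max), (1,Max)}.
A2 = A1; e.g. (0,Min) stays out. (3,Max) never enters ⇒ Min avoids the target.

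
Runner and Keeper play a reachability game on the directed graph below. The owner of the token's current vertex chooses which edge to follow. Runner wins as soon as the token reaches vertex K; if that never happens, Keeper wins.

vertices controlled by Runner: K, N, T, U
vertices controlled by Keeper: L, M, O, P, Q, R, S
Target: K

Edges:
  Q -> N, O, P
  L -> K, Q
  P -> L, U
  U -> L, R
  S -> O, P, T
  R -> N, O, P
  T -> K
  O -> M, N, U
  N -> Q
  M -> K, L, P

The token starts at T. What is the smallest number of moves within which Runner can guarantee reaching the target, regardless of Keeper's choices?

1

A0 = {K}
A1: add {T} — T (Runner) has T→K.
A2 = A1; e.g. L (Keeper) can still go to Q. Fixed point.
T enters the attractor at level 1, so Runner can force the target in 1 move from there.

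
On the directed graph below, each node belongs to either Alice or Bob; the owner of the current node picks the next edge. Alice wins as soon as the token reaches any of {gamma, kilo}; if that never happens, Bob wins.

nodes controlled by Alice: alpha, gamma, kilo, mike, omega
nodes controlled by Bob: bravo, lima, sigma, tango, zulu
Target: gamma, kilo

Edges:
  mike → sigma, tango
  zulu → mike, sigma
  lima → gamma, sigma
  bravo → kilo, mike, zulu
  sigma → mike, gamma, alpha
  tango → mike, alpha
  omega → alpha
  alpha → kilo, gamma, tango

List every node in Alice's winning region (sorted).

alpha, gamma, kilo, omega

A0 = {gamma, kilo}
A1: add {alpha} — alpha (Alice) has alpha→kilo.
A2: add {omega} — omega (Alice) has omega→alpha.
A3 = A2; e.g. mike (Alice) has no edge into A2. Fixed point.
Alice's winning region = {alpha, gamma, kilo, omega}.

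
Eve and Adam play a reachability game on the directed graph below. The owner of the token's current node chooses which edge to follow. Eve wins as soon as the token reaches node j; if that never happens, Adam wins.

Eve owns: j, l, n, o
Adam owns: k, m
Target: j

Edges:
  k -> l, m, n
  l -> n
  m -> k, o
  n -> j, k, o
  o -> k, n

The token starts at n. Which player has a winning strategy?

A0 = {j}
A1: add {n} — n (Eve) has n→j.
n ∈ A1, so Eve can force the target.

Eve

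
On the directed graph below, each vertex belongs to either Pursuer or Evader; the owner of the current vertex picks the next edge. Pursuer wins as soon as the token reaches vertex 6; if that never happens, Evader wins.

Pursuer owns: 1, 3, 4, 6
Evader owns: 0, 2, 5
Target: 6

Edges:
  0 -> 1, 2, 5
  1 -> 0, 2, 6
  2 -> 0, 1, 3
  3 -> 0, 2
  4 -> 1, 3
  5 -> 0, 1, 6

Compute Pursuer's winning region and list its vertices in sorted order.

A0 = {6}
A1: add {1} — 1 (Pursuer) has 1→6.
A2: add {4} — 4 (Pursuer) has 4→1.
A3 = A2; e.g. 0 (Evader) can still go to 2. Fixed point.
Pursuer's winning region = {1, 4, 6}.

1, 4, 6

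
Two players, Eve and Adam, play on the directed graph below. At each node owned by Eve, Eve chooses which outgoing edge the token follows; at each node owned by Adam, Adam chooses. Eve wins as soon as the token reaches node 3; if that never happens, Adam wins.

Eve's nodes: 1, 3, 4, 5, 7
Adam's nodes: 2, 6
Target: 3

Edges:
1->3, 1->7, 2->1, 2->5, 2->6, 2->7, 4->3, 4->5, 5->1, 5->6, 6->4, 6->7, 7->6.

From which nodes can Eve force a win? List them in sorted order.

A0 = {3}
A1: add {1, 4} — 1 (Eve) has 1→3; 4 (Eve) has 4→3.
A2: add {5} — 5 (Eve) has 5→1.
A3 = A2; e.g. 2 (Adam) can still go to 6. Fixed point.
Eve's winning region = {1, 3, 4, 5}.

1, 3, 4, 5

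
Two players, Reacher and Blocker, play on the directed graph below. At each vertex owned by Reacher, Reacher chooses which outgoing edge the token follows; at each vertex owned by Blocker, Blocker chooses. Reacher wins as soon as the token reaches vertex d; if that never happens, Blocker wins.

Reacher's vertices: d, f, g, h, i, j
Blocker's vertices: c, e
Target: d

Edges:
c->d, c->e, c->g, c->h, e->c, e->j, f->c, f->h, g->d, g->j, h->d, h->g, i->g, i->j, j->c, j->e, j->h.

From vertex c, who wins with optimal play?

Blocker

A0 = {d}
A1: add {g, h} — g (Reacher) has g→d; h (Reacher) has h→d.
A2: add {f, i, j} — f (Reacher) has f→h; i (Reacher) has i→g; j (Reacher) has j→h.
A3 = A2; e.g. c (Blocker) can still go to e. Fixed point.
c never enters the attractor, so Blocker can avoid the target forever.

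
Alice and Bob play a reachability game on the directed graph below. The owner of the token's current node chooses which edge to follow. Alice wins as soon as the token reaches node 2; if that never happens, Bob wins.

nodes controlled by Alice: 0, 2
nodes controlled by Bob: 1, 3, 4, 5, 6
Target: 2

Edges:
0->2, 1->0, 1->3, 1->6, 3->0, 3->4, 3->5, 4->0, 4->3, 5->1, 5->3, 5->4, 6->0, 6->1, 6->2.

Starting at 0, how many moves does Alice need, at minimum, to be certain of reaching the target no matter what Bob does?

1

A0 = {2}
A1: add {0} — 0 (Alice) has 0→2.
A2 = A1; e.g. 1 (Bob) can still go to 3. Fixed point.
0 enters the attractor at level 1, so Alice can force the target in 1 move from there.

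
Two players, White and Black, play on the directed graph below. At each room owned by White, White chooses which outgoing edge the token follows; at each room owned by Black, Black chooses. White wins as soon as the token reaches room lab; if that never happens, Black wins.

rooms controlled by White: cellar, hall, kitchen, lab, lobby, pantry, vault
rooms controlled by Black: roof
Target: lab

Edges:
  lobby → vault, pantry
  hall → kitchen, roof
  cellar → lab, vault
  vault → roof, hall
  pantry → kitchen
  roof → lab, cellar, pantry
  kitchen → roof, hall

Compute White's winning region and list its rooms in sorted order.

A0 = {lab}
A1: add {cellar} — cellar (White) has cellar→lab.
A2 = A1; e.g. kitchen (White) has no edge into A1. Fixed point.
White's winning region = {cellar, lab}.

cellar, lab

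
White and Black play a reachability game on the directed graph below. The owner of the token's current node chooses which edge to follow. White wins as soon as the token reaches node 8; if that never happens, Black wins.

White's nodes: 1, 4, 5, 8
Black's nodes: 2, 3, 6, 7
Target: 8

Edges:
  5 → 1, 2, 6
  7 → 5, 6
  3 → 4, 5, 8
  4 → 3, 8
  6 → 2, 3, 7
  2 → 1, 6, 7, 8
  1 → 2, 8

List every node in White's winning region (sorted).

A0 = {8}
A1: add {1, 4} — 1 (White) has 1→8; 4 (White) has 4→8.
A2: add {5} — 5 (White) has 5→1.
A3: add {3} — 3 (Black): all of {4, 5, 8} already in.
A4 = A3; e.g. 2 (Black) can still go to 6. Fixed point.
White's winning region = {1, 3, 4, 5, 8}.

1, 3, 4, 5, 8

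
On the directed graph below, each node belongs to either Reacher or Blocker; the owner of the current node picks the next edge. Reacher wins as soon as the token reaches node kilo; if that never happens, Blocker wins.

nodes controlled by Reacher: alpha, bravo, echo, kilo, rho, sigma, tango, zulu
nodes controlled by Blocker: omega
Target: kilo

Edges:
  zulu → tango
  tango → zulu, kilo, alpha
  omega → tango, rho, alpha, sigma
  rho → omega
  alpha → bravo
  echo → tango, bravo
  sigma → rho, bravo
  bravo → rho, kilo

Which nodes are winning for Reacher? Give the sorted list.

alpha, bravo, echo, kilo, sigma, tango, zulu

A0 = {kilo}
A1: add {bravo, tango} — tango (Reacher) has tango→kilo; bravo (Reacher) has bravo→kilo.
A2: add {alpha, echo, sigma, zulu} — zulu (Reacher) has zulu→tango; alpha (Reacher) has alpha→bravo; echo (Reacher) has echo→tango; sigma (Reacher) has sigma→bravo.
A3 = A2; e.g. omega (Blocker) can still go to rho. Fixed point.
Reacher's winning region = {alpha, bravo, echo, kilo, sigma, tango, zulu}.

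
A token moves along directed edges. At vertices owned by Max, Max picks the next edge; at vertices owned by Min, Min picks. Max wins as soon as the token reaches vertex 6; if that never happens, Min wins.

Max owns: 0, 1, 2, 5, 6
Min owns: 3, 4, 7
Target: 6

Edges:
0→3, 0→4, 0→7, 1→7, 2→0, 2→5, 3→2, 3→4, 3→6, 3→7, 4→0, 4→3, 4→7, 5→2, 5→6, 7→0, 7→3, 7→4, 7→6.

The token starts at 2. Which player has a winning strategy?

A0 = {6}
A1: add {5} — 5 (Max) has 5→6.
A2: add {2} — 2 (Max) has 2→5.
A3 = A2; e.g. 0 (Max) has no edge into A2. Fixed point.
2 ∈ A2, so Max can force the target.

Max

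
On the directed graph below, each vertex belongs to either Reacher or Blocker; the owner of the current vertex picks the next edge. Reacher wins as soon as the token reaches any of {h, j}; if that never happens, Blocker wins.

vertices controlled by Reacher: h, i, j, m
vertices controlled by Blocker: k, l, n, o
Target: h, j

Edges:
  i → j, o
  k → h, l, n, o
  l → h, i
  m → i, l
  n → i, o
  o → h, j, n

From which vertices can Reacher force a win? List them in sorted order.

A0 = {h, j}
A1: add {i} — i (Reacher) has i→j.
A2: add {l, m} — l (Blocker): all of {h, i} already in; m (Reacher) has m→i.
A3 = A2; e.g. k (Blocker) can still go to n. Fixed point.
Reacher's winning region = {h, i, j, l, m}.

h, i, j, l, m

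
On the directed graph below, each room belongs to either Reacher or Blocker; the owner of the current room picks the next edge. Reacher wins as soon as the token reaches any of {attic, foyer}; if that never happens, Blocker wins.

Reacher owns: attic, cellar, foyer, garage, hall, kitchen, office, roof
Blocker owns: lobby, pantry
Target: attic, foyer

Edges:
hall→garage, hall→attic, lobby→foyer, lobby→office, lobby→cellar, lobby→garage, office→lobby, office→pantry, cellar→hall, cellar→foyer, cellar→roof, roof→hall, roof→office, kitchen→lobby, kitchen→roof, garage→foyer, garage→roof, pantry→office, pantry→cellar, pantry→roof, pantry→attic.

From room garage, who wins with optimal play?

A0 = {attic, foyer}
A1: add {cellar, garage, hall} — hall (Reacher) has hall→attic; cellar (Reacher) has cellar→foyer; garage (Reacher) has garage→foyer.
garage ∈ A1, so Reacher can force the target.

Reacher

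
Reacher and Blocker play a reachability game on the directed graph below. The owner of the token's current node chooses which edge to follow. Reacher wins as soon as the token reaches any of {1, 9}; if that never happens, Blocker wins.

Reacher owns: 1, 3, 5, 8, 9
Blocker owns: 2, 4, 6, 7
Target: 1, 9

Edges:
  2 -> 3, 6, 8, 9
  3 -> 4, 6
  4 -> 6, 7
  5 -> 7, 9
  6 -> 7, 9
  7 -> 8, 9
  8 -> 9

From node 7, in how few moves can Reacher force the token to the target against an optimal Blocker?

A0 = {1, 9}
A1: add {5, 8} — 5 (Reacher) has 5→9; 8 (Reacher) has 8→9.
A2: add {7} — 7 (Blocker): all of {8, 9} already in.
7 enters the attractor at level 2, so Reacher can force the target in 2 moves from there.

2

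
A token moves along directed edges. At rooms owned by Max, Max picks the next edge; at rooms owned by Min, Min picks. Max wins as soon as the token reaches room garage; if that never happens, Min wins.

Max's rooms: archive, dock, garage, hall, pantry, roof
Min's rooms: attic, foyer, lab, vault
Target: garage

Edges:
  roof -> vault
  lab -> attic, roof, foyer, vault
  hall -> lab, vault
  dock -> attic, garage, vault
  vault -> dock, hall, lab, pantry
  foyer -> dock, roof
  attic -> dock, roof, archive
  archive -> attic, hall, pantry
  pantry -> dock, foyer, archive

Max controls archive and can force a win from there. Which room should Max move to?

A0 = {garage}
A1: add {dock} — dock (Max) has dock→garage.
A2: add {pantry} — pantry (Max) has pantry→dock.
A3: add {archive} — archive (Max) has archive→pantry.
A4 = A3; e.g. attic (Min) can still go to roof. Fixed point.
From archive, successor pantry is in the attractor (rank 2); the other successors attic, hall are not.

pantry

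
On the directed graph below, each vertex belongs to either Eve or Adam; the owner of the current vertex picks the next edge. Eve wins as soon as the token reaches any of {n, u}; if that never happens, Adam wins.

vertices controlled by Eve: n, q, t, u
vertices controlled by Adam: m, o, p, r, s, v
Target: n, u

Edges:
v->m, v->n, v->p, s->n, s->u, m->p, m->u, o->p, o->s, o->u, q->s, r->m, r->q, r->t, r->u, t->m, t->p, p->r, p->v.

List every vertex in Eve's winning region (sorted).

n, q, s, u

A0 = {n, u}
A1: add {s} — s (Adam): all of {n, u} already in.
A2: add {q} — q (Eve) has q→s.
A3 = A2; e.g. m (Adam) can still go to p. Fixed point.
Eve's winning region = {n, q, s, u}.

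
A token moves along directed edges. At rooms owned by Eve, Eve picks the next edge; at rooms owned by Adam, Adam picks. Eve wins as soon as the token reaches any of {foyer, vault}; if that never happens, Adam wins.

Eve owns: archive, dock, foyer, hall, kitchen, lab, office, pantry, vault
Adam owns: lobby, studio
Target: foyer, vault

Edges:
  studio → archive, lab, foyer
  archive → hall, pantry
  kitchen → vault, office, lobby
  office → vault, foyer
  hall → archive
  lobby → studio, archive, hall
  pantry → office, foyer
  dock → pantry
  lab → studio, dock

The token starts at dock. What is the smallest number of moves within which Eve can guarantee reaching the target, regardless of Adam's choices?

A0 = {foyer, vault}
A1: add {kitchen, office, pantry} — kitchen (Eve) has kitchen→vault; office (Eve) has office→vault; pantry (Eve) has pantry→foyer.
A2: add {archive, dock} — archive (Eve) has archive→pantry; dock (Eve) has dock→pantry.
dock enters the attractor at level 2, so Eve can force the target in 2 moves from there.

2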